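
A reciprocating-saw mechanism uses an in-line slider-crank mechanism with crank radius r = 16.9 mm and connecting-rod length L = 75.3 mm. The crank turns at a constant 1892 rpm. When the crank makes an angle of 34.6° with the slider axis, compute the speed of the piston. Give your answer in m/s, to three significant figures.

2.26

ω = 2π·1892/60 = 198.1 rad/s
For an in-line slider-crank, x = r cosθ + √(L² − r² sin²θ), so v = −rω sinθ·[1 + r cosθ/√(L² − r² sin²θ)].
With r = 0.0169 m, L = 0.0753 m, θ = 34.6°: √(L² − r² sin²θ) = 0.074686 m.
v = −0.0169·198.1·0.56784·[1 + 0.0169·0.82314/0.074686] = -2.2555 m/s.
|v| = 2.2555 m/s.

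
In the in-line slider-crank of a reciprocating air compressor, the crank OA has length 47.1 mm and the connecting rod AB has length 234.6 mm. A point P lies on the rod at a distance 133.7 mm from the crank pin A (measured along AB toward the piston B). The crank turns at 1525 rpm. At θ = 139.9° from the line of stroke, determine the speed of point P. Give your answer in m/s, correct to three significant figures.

ω = 159.7 rad/s.  Crank-pin speed |V_A| = rω = 7.5218 m/s, perpendicular to OA.
Rod angle: sinφ = −(r/L) sinθ ⇒ φ = -7.430°; ω_rod = −rω cosθ/√(L²−r²sin²θ) = +24.733 rad/s.
V_P = V_A + ω_rod × AP, with AP = 0.1337 m along the rod.
Components: V_Px = −rω sinθ − a·ω_rod·sinφ = -4.4173 m/s;  V_Py = rω cosθ + a·ω_rod·cosφ = -2.4746 m/s.
|V_P| = √(V_Px² + V_Py²) = 5.0632 m/s.

5.06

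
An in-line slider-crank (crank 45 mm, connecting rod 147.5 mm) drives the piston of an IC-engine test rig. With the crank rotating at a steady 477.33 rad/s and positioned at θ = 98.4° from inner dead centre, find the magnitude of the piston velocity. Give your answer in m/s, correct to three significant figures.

ω = 477.3 rad/s
For an in-line slider-crank, x = r cosθ + √(L² − r² sin²θ), so v = −rω sinθ·[1 + r cosθ/√(L² − r² sin²θ)].
With r = 0.045 m, L = 0.1475 m, θ = 98.4°: √(L² − r² sin²θ) = 0.14062 m.
v = −0.045·477.3·0.98927·[1 + 0.045·-0.14608/0.14062] = -20.256 m/s.
|v| = 20.256 m/s.

20.3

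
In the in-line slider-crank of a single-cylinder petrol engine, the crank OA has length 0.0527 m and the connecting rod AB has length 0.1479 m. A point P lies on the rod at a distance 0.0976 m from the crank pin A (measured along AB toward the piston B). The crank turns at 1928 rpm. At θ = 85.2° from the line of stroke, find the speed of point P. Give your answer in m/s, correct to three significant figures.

ω = 201.9 rad/s.  Crank-pin speed |V_A| = rω = 10.64 m/s, perpendicular to OA.
Rod angle: sinφ = −(r/L) sinθ ⇒ φ = -20.798°; ω_rod = −rω cosθ/√(L²−r²sin²θ) = -6.4395 rad/s.
V_P = V_A + ω_rod × AP, with AP = 0.0976 m along the rod.
Components: V_Px = −rω sinθ − a·ω_rod·sinφ = -10.826 m/s;  V_Py = rω cosθ + a·ω_rod·cosφ = +0.3028 m/s.
|V_P| = √(V_Px² + V_Py²) = 10.83 m/s.

10.8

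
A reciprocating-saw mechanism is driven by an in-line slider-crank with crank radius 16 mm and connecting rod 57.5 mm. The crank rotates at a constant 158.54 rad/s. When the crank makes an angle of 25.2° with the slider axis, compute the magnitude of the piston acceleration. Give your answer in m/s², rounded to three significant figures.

437

ω = 158.5 rad/s
x(θ) = r cosθ + √(L² − r² sin²θ); with ω constant, a = ω²·d²x/dθ².
d²x/dθ² = −r cosθ − r²(cos2θ)/√u − r⁴ sin²2θ/(4u^{3/2}),  u = L² − r² sin²θ = 0.00325984 m².
Substituting r = 0.016 m, L = 0.0575 m, θ = 25.2°: d²x/dθ² = -0.017388 m.
a = ω²·d²x/dθ² = (158.5)²·(-0.017388) = -437.03 m/s²;  |a| = 437.03 m/s².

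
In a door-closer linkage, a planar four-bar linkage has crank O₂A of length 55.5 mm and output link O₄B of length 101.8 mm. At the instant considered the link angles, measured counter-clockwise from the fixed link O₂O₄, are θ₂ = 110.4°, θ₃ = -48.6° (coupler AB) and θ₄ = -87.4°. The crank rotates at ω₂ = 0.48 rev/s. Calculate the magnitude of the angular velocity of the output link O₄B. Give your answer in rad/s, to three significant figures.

0.940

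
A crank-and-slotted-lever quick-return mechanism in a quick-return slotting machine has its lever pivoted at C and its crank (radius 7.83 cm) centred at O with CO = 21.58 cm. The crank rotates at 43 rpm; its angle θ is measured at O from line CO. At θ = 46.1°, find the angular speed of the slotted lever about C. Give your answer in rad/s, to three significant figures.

1.06

ω = 4.503 rad/s (from 43 rpm).
Crank pin A relative to C: A = (d + r cosθ, r sinθ); lever angle φ = atan2(r sinθ, d + r cosθ).
Differentiating tanφ: φ̇ = rω(d cosθ + r)/(d² + r² + 2dr cosθ).
d² + r² + 2dr cosθ = |CA|² = 0.0761335 m²;  d cosθ + r = +0.22794 m.
|ω_lever| = |0.0783·4.503·+0.22794| / 0.0761335 = 1.0556 rad/s.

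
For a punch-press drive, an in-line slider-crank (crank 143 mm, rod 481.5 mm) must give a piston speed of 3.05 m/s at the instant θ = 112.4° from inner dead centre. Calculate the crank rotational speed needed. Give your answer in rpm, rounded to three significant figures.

250

For an in-line slider-crank, |v_piston| = rω|sinθ|·[1 + r cosθ/√(L² − r² sin²θ)].
With r = 0.143 m, L = 0.4815 m, θ = 112.4°: the bracketed kinematic factor |dx/dθ| = 0.11665 m.
ω = v/|dx/dθ| = 3.05/0.11665 = 26.147 rad/s.
N = 60ω/(2π) = 249.68 rpm.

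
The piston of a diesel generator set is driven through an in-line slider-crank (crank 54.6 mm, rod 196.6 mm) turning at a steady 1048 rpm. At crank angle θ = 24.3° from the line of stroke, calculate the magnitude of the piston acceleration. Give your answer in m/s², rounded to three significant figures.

723

ω = 2π·1048/60 = 109.7 rad/s
x(θ) = r cosθ + √(L² − r² sin²θ); with ω constant, a = ω²·d²x/dθ².
d²x/dθ² = −r cosθ − r²(cos2θ)/√u − r⁴ sin²2θ/(4u^{3/2}),  u = L² − r² sin²θ = 0.0381467 m².
Substituting r = 0.0546 m, L = 0.1966 m, θ = 24.3°: d²x/dθ² = -0.060024 m.
a = ω²·d²x/dθ² = (109.7)²·(-0.060024) = -722.95 m/s²;  |a| = 722.95 m/s².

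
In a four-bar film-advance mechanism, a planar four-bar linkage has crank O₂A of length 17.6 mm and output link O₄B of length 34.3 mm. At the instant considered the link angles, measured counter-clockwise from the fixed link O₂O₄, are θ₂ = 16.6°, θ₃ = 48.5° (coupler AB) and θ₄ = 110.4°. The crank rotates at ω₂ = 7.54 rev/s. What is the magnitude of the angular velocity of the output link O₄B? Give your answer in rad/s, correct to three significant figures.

ω₂ = 47.38 rad/s (from 7.54 rev/s).
Differentiating the loop-closure r₂e^{iθ₂}+r₃e^{iθ₃}=r₁+r₄e^{iθ₄} gives r₂ω₂e^{iθ₂}+r₃ω₃e^{iθ₃}=r₄ω₄e^{iθ₄}.
Eliminating the other unknown: ω₄ = r₂ω₂ sin(θ₂−θ₃) / [r₄ sin(θ₄−θ₃)].
Numerator sine = -0.52844; denominator sine = +0.88213.
Result = 0.0176·47.38·(-0.52844) / (0.0343·(+0.88213)) = -14.562 rad/s; magnitude 14.562 rad/s.

14.6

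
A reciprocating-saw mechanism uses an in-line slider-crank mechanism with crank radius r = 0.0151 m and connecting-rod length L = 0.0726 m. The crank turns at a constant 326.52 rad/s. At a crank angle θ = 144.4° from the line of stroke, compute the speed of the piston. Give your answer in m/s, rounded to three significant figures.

ω = 326.5 rad/s
For an in-line slider-crank, x = r cosθ + √(L² − r² sin²θ), so v = −rω sinθ·[1 + r cosθ/√(L² − r² sin²θ)].
With r = 0.0151 m, L = 0.0726 m, θ = 144.4°: √(L² − r² sin²θ) = 0.072066 m.
v = −0.0151·326.5·0.58212·[1 + 0.0151·-0.81310/0.072066] = -2.3811 m/s.
|v| = 2.3811 m/s.

2.38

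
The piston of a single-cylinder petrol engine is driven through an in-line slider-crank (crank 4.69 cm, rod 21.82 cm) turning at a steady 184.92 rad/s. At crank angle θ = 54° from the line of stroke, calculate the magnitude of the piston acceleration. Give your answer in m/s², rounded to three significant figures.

838

ω = 184.9 rad/s
x(θ) = r cosθ + √(L² − r² sin²θ); with ω constant, a = ω²·d²x/dθ².
d²x/dθ² = −r cosθ − r²(cos2θ)/√u − r⁴ sin²2θ/(4u^{3/2}),  u = L² − r² sin²θ = 0.0461716 m².
Substituting r = 0.0469 m, L = 0.2182 m, θ = 54°: d²x/dθ² = -0.024514 m.
a = ω²·d²x/dθ² = (184.9)²·(-0.024514) = -838.27 m/s²;  |a| = 838.27 m/s².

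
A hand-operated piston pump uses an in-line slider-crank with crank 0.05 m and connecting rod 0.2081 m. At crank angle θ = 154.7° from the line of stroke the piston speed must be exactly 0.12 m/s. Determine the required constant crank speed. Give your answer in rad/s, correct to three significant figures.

For an in-line slider-crank, |v_piston| = rω|sinθ|·[1 + r cosθ/√(L² − r² sin²θ)].
With r = 0.05 m, L = 0.2081 m, θ = 154.7°: the bracketed kinematic factor |dx/dθ| = 0.016702 m.
ω = v/|dx/dθ| = 0.12/0.016702 = 7.1849 rad/s.

7.18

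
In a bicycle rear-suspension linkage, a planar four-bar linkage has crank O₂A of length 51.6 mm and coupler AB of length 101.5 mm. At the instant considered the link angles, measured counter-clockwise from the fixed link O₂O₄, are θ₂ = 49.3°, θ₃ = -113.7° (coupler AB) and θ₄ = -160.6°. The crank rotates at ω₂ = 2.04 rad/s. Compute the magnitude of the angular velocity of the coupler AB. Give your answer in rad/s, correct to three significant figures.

ω₂ = 2.04 rad/s
Differentiating the loop-closure r₂e^{iθ₂}+r₃e^{iθ₃}=r₁+r₄e^{iθ₄} gives r₂ω₂e^{iθ₂}+r₃ω₃e^{iθ₃}=r₄ω₄e^{iθ₄}.
Eliminating the other unknown: ω₃ = r₂ω₂ sin(θ₄−θ₂) / [r₃ sin(θ₃−θ₄)].
Numerator sine = +0.49849; denominator sine = +0.73016.
Result = 0.0516·2.04·(+0.49849) / (0.1015·(+0.73016)) = +0.70803 rad/s; magnitude 0.70803 rad/s.

0.708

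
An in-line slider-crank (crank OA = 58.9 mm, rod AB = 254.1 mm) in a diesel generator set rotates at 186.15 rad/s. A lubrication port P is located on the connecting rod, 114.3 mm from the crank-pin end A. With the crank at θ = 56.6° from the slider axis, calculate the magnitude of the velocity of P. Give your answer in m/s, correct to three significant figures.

ω = 186.2 rad/s.  Crank-pin speed |V_A| = rω = 10.964 m/s, perpendicular to OA.
Rod angle: sinφ = −(r/L) sinθ ⇒ φ = -11.158°; ω_rod = −rω cosθ/√(L²−r²sin²θ) = -24.211 rad/s.
V_P = V_A + ω_rod × AP, with AP = 0.1143 m along the rod.
Components: V_Px = −rω sinθ − a·ω_rod·sinφ = -9.689 m/s;  V_Py = rω cosθ + a·ω_rod·cosφ = +3.3206 m/s.
|V_P| = √(V_Px² + V_Py²) = 10.242 m/s.

10.2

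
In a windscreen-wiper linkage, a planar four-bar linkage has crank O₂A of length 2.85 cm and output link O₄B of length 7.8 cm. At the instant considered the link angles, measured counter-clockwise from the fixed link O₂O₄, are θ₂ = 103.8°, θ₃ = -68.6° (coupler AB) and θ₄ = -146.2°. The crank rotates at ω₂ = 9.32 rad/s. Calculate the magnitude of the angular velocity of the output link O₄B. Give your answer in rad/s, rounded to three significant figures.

ω₂ = 9.32 rad/s
Differentiating the loop-closure r₂e^{iθ₂}+r₃e^{iθ₃}=r₁+r₄e^{iθ₄} gives r₂ω₂e^{iθ₂}+r₃ω₃e^{iθ₃}=r₄ω₄e^{iθ₄}.
Eliminating the other unknown: ω₄ = r₂ω₂ sin(θ₂−θ₃) / [r₄ sin(θ₄−θ₃)].
Numerator sine = +0.13226; denominator sine = -0.97667.
Result = 0.0285·9.32·(+0.13226) / (0.078·(-0.97667)) = -0.46114 rad/s; magnitude 0.46114 rad/s.

0.461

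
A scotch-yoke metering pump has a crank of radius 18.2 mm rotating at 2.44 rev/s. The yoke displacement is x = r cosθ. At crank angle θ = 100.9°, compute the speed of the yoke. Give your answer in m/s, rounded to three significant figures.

ω = 15.33 rad/s (from 2.44 rev/s).
x = r cosθ ⇒ ẋ = −rω sinθ.
|v| = rω|sinθ| = 0.0182·15.33·|sin 100.9°| = 0.27399 m/s.

0.274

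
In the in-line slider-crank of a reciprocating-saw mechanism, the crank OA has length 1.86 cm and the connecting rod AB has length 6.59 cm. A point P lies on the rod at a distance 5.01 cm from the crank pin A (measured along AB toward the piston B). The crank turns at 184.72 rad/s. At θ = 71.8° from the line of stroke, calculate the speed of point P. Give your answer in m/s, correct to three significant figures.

3.50

ω = 184.7 rad/s.  Crank-pin speed |V_A| = rω = 3.4358 m/s, perpendicular to OA.
Rod angle: sinφ = −(r/L) sinθ ⇒ φ = -15.553°; ω_rod = −rω cosθ/√(L²−r²sin²θ) = -16.903 rad/s.
V_P = V_A + ω_rod × AP, with AP = 0.0501 m along the rod.
Components: V_Px = −rω sinθ − a·ω_rod·sinφ = -3.491 m/s;  V_Py = rω cosθ + a·ω_rod·cosφ = +0.25729 m/s.
|V_P| = √(V_Px² + V_Py²) = 3.5004 m/s.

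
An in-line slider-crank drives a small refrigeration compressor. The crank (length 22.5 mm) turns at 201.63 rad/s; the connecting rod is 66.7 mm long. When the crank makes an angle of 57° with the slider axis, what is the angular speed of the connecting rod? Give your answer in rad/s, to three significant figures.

38.6

ω = 201.6 rad/s
The rod makes angle φ with the slider axis where L sinφ = r sinθ; differentiating, L cosφ·φ̇ = r ω cosθ.
L cosφ = √(L² − r² sin²θ) = 0.063975 m.
|ω_rod| = r ω |cosθ| / √(L² − r² sin²θ) = 0.0225·201.6·0.54464/0.063975 = 38.622 rad/s.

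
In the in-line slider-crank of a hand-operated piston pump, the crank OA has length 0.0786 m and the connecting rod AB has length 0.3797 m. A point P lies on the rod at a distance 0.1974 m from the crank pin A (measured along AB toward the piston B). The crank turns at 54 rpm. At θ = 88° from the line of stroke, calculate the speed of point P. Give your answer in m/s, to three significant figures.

ω = 5.655 rad/s.  Crank-pin speed |V_A| = rω = 0.44447 m/s, perpendicular to OA.
Rod angle: sinφ = −(r/L) sinθ ⇒ φ = -11.940°; ω_rod = −rω cosθ/√(L²−r²sin²θ) = -0.041756 rad/s.
V_P = V_A + ω_rod × AP, with AP = 0.1974 m along the rod.
Components: V_Px = −rω sinθ − a·ω_rod·sinφ = -0.44591 m/s;  V_Py = rω cosθ + a·ω_rod·cosφ = +0.0074475 m/s.
|V_P| = √(V_Px² + V_Py²) = 0.44597 m/s.

0.446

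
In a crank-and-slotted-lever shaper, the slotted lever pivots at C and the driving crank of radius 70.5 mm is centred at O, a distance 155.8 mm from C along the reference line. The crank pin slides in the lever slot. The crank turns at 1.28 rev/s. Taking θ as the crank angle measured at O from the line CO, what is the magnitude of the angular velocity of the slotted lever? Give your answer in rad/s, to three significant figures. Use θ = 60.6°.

2.08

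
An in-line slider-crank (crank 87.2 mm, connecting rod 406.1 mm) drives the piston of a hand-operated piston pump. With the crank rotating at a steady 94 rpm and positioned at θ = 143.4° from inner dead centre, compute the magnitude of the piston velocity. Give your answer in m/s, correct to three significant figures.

ω = 2π·94/60 = 9.844 rad/s
For an in-line slider-crank, x = r cosθ + √(L² − r² sin²θ), so v = −rω sinθ·[1 + r cosθ/√(L² − r² sin²θ)].
With r = 0.0872 m, L = 0.4061 m, θ = 143.4°: √(L² − r² sin²θ) = 0.40276 m.
v = −0.0872·9.844·0.59622·[1 + 0.0872·-0.80282/0.40276] = -0.42282 m/s.
|v| = 0.42282 m/s.

0.423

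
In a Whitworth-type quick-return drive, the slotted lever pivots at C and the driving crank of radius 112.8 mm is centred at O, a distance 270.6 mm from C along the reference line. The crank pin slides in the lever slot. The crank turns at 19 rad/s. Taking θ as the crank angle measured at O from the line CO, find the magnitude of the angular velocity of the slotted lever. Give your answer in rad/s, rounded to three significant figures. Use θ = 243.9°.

0.227

ω = 19 rad/s
Crank pin A relative to C: A = (d + r cosθ, r sinθ); lever angle φ = atan2(r sinθ, d + r cosθ).
Differentiating tanφ: φ̇ = rω(d cosθ + r)/(d² + r² + 2dr cosθ).
d² + r² + 2dr cosθ = |CA|² = 0.0590911 m²;  d cosθ + r = -0.0062475 m.
|ω_lever| = |0.1128·19·-0.0062475| / 0.0590911 = 0.22659 rad/s.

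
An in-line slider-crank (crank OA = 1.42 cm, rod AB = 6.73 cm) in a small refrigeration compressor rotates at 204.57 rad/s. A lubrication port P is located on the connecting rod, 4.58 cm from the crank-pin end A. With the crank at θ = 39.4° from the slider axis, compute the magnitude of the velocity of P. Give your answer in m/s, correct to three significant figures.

ω = 204.6 rad/s.  Crank-pin speed |V_A| = rω = 2.9049 m/s, perpendicular to OA.
Rod angle: sinφ = −(r/L) sinθ ⇒ φ = -7.696°; ω_rod = −rω cosθ/√(L²−r²sin²θ) = -33.657 rad/s.
V_P = V_A + ω_rod × AP, with AP = 0.0458 m along the rod.
Components: V_Px = −rω sinθ − a·ω_rod·sinφ = -2.0503 m/s;  V_Py = rω cosθ + a·ω_rod·cosφ = +0.71711 m/s.
|V_P| = √(V_Px² + V_Py²) = 2.1721 m/s.

2.17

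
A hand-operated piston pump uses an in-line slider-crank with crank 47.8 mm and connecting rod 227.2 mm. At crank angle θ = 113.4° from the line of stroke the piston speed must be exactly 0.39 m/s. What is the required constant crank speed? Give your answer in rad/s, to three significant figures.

9.72

For an in-line slider-crank, |v_piston| = rω|sinθ|·[1 + r cosθ/√(L² − r² sin²θ)].
With r = 0.0478 m, L = 0.2272 m, θ = 113.4°: the bracketed kinematic factor |dx/dθ| = 0.040133 m.
ω = v/|dx/dθ| = 0.39/0.040133 = 9.7177 rad/s.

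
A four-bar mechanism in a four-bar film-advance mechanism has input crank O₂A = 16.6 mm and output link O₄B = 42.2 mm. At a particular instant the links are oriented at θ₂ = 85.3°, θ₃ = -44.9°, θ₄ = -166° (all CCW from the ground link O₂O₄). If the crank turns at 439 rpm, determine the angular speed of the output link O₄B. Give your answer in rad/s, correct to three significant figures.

ω₂ = 45.97 rad/s (from 439 rpm).
Differentiating the loop-closure r₂e^{iθ₂}+r₃e^{iθ₃}=r₁+r₄e^{iθ₄} gives r₂ω₂e^{iθ₂}+r₃ω₃e^{iθ₃}=r₄ω₄e^{iθ₄}.
Eliminating the other unknown: ω₄ = r₂ω₂ sin(θ₂−θ₃) / [r₄ sin(θ₄−θ₃)].
Numerator sine = +0.76380; denominator sine = -0.85627.
Result = 0.0166·45.97·(+0.76380) / (0.0422·(-0.85627)) = -16.131 rad/s; magnitude 16.131 rad/s.

16.1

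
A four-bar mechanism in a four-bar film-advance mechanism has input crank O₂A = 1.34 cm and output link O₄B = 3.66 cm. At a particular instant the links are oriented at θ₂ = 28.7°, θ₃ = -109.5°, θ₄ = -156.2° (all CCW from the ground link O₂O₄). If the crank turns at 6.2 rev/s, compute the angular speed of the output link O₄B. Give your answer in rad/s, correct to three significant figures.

ω₂ = 38.96 rad/s (from 6.2 rev/s).
Differentiating the loop-closure r₂e^{iθ₂}+r₃e^{iθ₃}=r₁+r₄e^{iθ₄} gives r₂ω₂e^{iθ₂}+r₃ω₃e^{iθ₃}=r₄ω₄e^{iθ₄}.
Eliminating the other unknown: ω₄ = r₂ω₂ sin(θ₂−θ₃) / [r₄ sin(θ₄−θ₃)].
Numerator sine = +0.66653; denominator sine = -0.72777.
Result = 0.0134·38.96·(+0.66653) / (0.0366·(-0.72777)) = -13.062 rad/s; magnitude 13.062 rad/s.

13.1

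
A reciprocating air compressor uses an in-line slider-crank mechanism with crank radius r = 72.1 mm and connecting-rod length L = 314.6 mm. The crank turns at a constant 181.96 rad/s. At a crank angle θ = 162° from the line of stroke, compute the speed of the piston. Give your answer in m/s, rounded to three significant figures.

3.17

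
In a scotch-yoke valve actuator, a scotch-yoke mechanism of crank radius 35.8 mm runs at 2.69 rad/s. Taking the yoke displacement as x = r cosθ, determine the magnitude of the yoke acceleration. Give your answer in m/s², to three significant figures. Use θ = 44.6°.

0.184

ω = 2.69 rad/s
x = r cosθ ⇒ ẍ = −rω² cosθ (ω constant).
|a| = rω²|cosθ| = 0.0358·(2.69)²·|cos 44.6°| = 0.18445 m/s².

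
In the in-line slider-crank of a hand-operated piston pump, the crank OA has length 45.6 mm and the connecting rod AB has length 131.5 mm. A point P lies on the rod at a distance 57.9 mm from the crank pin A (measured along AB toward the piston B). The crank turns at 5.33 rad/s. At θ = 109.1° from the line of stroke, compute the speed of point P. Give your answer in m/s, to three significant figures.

ω = 5.33 rad/s.  Crank-pin speed |V_A| = rω = 0.24305 m/s, perpendicular to OA.
Rod angle: sinφ = −(r/L) sinθ ⇒ φ = -19.128°; ω_rod = −rω cosθ/√(L²−r²sin²θ) = +0.64013 rad/s.
V_P = V_A + ω_rod × AP, with AP = 0.0579 m along the rod.
Components: V_Px = −rω sinθ − a·ω_rod·sinφ = -0.21752 m/s;  V_Py = rω cosθ + a·ω_rod·cosφ = -0.044512 m/s.
|V_P| = √(V_Px² + V_Py²) = 0.22203 m/s.

0.222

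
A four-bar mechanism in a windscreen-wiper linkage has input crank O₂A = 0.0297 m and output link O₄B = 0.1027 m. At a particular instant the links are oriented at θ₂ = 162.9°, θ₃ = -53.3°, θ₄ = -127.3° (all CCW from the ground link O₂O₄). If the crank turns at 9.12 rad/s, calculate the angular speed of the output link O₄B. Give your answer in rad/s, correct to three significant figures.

1.62

ω₂ = 9.12 rad/s
Differentiating the loop-closure r₂e^{iθ₂}+r₃e^{iθ₃}=r₁+r₄e^{iθ₄} gives r₂ω₂e^{iθ₂}+r₃ω₃e^{iθ₃}=r₄ω₄e^{iθ₄}.
Eliminating the other unknown: ω₄ = r₂ω₂ sin(θ₂−θ₃) / [r₄ sin(θ₄−θ₃)].
Numerator sine = -0.59061; denominator sine = -0.96126.
Result = 0.0297·9.12·(-0.59061) / (0.1027·(-0.96126)) = +1.6205 rad/s; magnitude 1.6205 rad/s.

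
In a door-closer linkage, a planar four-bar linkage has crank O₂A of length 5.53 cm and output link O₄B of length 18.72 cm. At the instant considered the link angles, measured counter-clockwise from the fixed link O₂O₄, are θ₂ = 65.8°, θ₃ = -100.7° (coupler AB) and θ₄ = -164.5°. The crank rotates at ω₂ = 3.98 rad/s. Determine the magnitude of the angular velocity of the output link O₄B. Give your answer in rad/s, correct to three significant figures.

ω₂ = 3.98 rad/s
Differentiating the loop-closure r₂e^{iθ₂}+r₃e^{iθ₃}=r₁+r₄e^{iθ₄} gives r₂ω₂e^{iθ₂}+r₃ω₃e^{iθ₃}=r₄ω₄e^{iθ₄}.
Eliminating the other unknown: ω₄ = r₂ω₂ sin(θ₂−θ₃) / [r₄ sin(θ₄−θ₃)].
Numerator sine = +0.23345; denominator sine = -0.89726.
Result = 0.0553·3.98·(+0.23345) / (0.1872·(-0.89726)) = -0.30589 rad/s; magnitude 0.30589 rad/s.

0.306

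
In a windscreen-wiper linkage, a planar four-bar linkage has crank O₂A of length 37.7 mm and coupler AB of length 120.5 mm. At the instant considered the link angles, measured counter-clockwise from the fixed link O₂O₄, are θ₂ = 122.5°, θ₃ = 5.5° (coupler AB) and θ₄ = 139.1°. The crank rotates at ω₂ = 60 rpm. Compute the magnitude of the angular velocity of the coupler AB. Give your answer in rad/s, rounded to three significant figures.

0.776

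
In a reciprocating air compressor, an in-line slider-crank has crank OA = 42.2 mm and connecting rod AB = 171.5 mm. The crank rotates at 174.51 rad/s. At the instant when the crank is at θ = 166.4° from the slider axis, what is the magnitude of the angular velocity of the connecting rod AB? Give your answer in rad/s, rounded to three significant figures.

41.8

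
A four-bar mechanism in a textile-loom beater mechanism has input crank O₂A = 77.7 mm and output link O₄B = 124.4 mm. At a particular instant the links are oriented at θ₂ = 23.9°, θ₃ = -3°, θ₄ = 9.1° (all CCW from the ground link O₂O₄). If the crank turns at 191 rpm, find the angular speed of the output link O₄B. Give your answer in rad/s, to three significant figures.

27.0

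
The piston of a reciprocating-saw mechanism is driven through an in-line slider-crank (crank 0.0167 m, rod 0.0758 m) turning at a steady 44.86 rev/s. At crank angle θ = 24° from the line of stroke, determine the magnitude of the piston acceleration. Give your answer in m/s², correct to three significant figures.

ω = 2π·44.9 = 281.9 rad/s
x(θ) = r cosθ + √(L² − r² sin²θ); with ω constant, a = ω²·d²x/dθ².
d²x/dθ² = −r cosθ − r²(cos2θ)/√u − r⁴ sin²2θ/(4u^{3/2}),  u = L² − r² sin²θ = 0.0056995 m².
Substituting r = 0.0167 m, L = 0.0758 m, θ = 24°: d²x/dθ² = -0.017753 m.
a = ω²·d²x/dθ² = (281.9)²·(-0.017753) = -1410.4 m/s²;  |a| = 1410.4 m/s².

1410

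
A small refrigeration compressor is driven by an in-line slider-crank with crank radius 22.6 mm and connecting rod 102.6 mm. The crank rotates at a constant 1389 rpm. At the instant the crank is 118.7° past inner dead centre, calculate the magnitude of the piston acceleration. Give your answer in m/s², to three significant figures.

286

ω = 2π·1389/60 = 145.5 rad/s
x(θ) = r cosθ + √(L² − r² sin²θ); with ω constant, a = ω²·d²x/dθ².
d²x/dθ² = −r cosθ − r²(cos2θ)/√u − r⁴ sin²2θ/(4u^{3/2}),  u = L² − r² sin²θ = 0.0101338 m².
Substituting r = 0.0226 m, L = 0.1026 m, θ = 118.7°: d²x/dθ² = +0.013541 m.
a = ω²·d²x/dθ² = (145.5)²·(+0.013541) = +286.5 m/s²;  |a| = 286.5 m/s².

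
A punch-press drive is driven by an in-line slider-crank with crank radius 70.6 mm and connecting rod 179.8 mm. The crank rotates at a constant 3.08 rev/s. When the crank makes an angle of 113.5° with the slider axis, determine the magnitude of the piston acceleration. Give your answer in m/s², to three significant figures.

17.9

ω = 2π·3.08 = 19.35 rad/s
x(θ) = r cosθ + √(L² − r² sin²θ); with ω constant, a = ω²·d²x/dθ².
d²x/dθ² = −r cosθ − r²(cos2θ)/√u − r⁴ sin²2θ/(4u^{3/2}),  u = L² − r² sin²θ = 0.0281362 m².
Substituting r = 0.0706 m, L = 0.1798 m, θ = 113.5°: d²x/dθ² = +0.047713 m.
a = ω²·d²x/dθ² = (19.35)²·(+0.047713) = +17.869 m/s²;  |a| = 17.869 m/s².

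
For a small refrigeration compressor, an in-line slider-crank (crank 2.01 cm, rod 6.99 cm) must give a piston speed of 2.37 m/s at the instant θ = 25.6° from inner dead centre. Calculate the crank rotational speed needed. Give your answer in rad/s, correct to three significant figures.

216

For an in-line slider-crank, |v_piston| = rω|sinθ|·[1 + r cosθ/√(L² − r² sin²θ)].
With r = 0.0201 m, L = 0.0699 m, θ = 25.6°: the bracketed kinematic factor |dx/dθ| = 0.010955 m.
ω = v/|dx/dθ| = 2.37/0.010955 = 216.34 rad/s.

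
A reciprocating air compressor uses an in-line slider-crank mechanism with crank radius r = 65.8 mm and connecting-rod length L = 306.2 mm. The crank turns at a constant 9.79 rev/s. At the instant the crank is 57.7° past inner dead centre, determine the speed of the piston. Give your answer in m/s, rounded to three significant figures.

ω = 2π·9.79 = 61.51 rad/s
For an in-line slider-crank, x = r cosθ + √(L² − r² sin²θ), so v = −rω sinθ·[1 + r cosθ/√(L² − r² sin²θ)].
With r = 0.0658 m, L = 0.3062 m, θ = 57.7°: √(L² − r² sin²θ) = 0.30111 m.
v = −0.0658·61.51·0.84526·[1 + 0.0658·0.53435/0.30111] = -3.8207 m/s.
|v| = 3.8207 m/s.

3.82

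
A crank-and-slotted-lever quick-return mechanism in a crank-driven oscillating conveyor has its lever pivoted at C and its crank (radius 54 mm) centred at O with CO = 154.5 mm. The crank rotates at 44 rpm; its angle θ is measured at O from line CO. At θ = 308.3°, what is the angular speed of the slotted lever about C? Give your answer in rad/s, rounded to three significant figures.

1.00

ω = 4.608 rad/s (from 44 rpm).
Crank pin A relative to C: A = (d + r cosθ, r sinθ); lever angle φ = atan2(r sinθ, d + r cosθ).
Differentiating tanφ: φ̇ = rω(d cosθ + r)/(d² + r² + 2dr cosθ).
d² + r² + 2dr cosθ = |CA|² = 0.0371279 m²;  d cosθ + r = +0.14976 m.
|ω_lever| = |0.054·4.608·+0.14976| / 0.0371279 = 1.0036 rad/s.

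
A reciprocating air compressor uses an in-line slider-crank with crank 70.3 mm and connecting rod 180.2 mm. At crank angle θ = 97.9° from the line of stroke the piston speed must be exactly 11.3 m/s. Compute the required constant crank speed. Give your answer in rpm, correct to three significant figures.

For an in-line slider-crank, |v_piston| = rω|sinθ|·[1 + r cosθ/√(L² − r² sin²θ)].
With r = 0.0703 m, L = 0.1802 m, θ = 97.9°: the bracketed kinematic factor |dx/dθ| = 0.065585 m.
ω = v/|dx/dθ| = 11.3/0.065585 = 172.3 rad/s.
N = 60ω/(2π) = 1645.3 rpm.

1650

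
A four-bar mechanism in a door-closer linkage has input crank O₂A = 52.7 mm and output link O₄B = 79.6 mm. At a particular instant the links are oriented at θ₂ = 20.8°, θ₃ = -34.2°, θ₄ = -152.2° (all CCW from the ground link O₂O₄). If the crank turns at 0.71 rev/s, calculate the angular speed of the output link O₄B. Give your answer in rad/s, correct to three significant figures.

2.74

ω₂ = 4.461 rad/s (from 0.71 rev/s).
Differentiating the loop-closure r₂e^{iθ₂}+r₃e^{iθ₃}=r₁+r₄e^{iθ₄} gives r₂ω₂e^{iθ₂}+r₃ω₃e^{iθ₃}=r₄ω₄e^{iθ₄}.
Eliminating the other unknown: ω₄ = r₂ω₂ sin(θ₂−θ₃) / [r₄ sin(θ₄−θ₃)].
Numerator sine = +0.81915; denominator sine = -0.88295.
Result = 0.0527·4.461·(+0.81915) / (0.0796·(-0.88295)) = -2.7401 rad/s; magnitude 2.7401 rad/s.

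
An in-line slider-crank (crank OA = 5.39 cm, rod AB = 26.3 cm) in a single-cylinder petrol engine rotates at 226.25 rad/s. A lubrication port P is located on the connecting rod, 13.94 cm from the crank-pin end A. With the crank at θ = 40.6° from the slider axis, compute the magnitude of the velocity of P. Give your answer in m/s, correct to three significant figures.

9.64

ω = 226.2 rad/s.  Crank-pin speed |V_A| = rω = 12.195 m/s, perpendicular to OA.
Rod angle: sinφ = −(r/L) sinθ ⇒ φ = -7.664°; ω_rod = −rω cosθ/√(L²−r²sin²θ) = -35.524 rad/s.
V_P = V_A + ω_rod × AP, with AP = 0.1394 m along the rod.
Components: V_Px = −rω sinθ − a·ω_rod·sinφ = -8.5966 m/s;  V_Py = rω cosθ + a·ω_rod·cosφ = +4.3515 m/s.
|V_P| = √(V_Px² + V_Py²) = 9.6352 m/s.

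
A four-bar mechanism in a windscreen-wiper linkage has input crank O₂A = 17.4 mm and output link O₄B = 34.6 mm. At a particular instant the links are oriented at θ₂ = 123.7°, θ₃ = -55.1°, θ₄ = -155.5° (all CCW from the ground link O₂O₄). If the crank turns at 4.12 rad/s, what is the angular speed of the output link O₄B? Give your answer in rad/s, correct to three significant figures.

0.0441

ω₂ = 4.12 rad/s
Differentiating the loop-closure r₂e^{iθ₂}+r₃e^{iθ₃}=r₁+r₄e^{iθ₄} gives r₂ω₂e^{iθ₂}+r₃ω₃e^{iθ₃}=r₄ω₄e^{iθ₄}.
Eliminating the other unknown: ω₄ = r₂ω₂ sin(θ₂−θ₃) / [r₄ sin(θ₄−θ₃)].
Numerator sine = +0.02094; denominator sine = -0.98357.
Result = 0.0174·4.12·(+0.02094) / (0.0346·(-0.98357)) = -0.044116 rad/s; magnitude 0.044116 rad/s.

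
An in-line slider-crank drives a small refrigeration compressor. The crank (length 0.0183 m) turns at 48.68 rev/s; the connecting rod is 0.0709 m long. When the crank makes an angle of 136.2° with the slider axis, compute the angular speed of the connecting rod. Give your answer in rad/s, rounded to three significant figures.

57.9

ω = 305.9 rad/s (converted from 48.68 rev/s).
The rod makes angle φ with the slider axis where L sinφ = r sinθ; differentiating, L cosφ·φ̇ = r ω cosθ.
L cosφ = √(L² − r² sin²θ) = 0.069759 m.
|ω_rod| = r ω |cosθ| / √(L² − r² sin²θ) = 0.0183·305.9·0.72176/0.069759 = 57.912 rad/s.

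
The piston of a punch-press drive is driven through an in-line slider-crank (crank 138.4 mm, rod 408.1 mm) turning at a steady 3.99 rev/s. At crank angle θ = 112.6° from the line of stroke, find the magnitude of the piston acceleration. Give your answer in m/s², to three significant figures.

ω = 2π·3.99 = 25.07 rad/s
x(θ) = r cosθ + √(L² − r² sin²θ); with ω constant, a = ω²·d²x/dθ².
d²x/dθ² = −r cosθ − r²(cos2θ)/√u − r⁴ sin²2θ/(4u^{3/2}),  u = L² − r² sin²θ = 0.15022 m².
Substituting r = 0.1384 m, L = 0.4081 m, θ = 112.6°: d²x/dθ² = +0.087217 m.
a = ω²·d²x/dθ² = (25.07)²·(+0.087217) = +54.816 m/s²;  |a| = 54.816 m/s².

54.8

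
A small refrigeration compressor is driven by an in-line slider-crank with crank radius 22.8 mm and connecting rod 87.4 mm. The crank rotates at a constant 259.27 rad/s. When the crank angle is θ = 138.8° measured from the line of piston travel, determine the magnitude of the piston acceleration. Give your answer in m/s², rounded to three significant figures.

ω = 259.3 rad/s
x(θ) = r cosθ + √(L² − r² sin²θ); with ω constant, a = ω²·d²x/dθ².
d²x/dθ² = −r cosθ − r²(cos2θ)/√u − r⁴ sin²2θ/(4u^{3/2}),  u = L² − r² sin²θ = 0.00741322 m².
Substituting r = 0.0228 m, L = 0.0874 m, θ = 138.8°: d²x/dθ² = +0.016253 m.
a = ω²·d²x/dθ² = (259.3)²·(+0.016253) = +1092.5 m/s²;  |a| = 1092.5 m/s².

1090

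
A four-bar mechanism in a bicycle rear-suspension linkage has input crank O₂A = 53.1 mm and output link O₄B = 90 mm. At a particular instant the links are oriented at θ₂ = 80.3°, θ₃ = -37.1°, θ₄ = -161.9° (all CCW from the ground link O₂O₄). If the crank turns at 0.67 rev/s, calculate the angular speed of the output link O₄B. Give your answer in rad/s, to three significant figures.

2.69

ω₂ = 4.21 rad/s (from 0.67 rev/s).
Differentiating the loop-closure r₂e^{iθ₂}+r₃e^{iθ₃}=r₁+r₄e^{iθ₄} gives r₂ω₂e^{iθ₂}+r₃ω₃e^{iθ₃}=r₄ω₄e^{iθ₄}.
Eliminating the other unknown: ω₄ = r₂ω₂ sin(θ₂−θ₃) / [r₄ sin(θ₄−θ₃)].
Numerator sine = +0.88782; denominator sine = -0.82115.
Result = 0.0531·4.21·(+0.88782) / (0.09·(-0.82115)) = -2.6854 rad/s; magnitude 2.6854 rad/s.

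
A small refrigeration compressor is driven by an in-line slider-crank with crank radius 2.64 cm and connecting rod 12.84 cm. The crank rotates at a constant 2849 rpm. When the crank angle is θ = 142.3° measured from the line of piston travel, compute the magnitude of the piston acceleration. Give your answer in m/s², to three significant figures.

1730

ω = 2π·2849/60 = 298.3 rad/s
x(θ) = r cosθ + √(L² − r² sin²θ); with ω constant, a = ω²·d²x/dθ².
d²x/dθ² = −r cosθ − r²(cos2θ)/√u − r⁴ sin²2θ/(4u^{3/2}),  u = L² − r² sin²θ = 0.0162259 m².
Substituting r = 0.0264 m, L = 0.1284 m, θ = 142.3°: d²x/dθ² = +0.019454 m.
a = ω²·d²x/dθ² = (298.3)²·(+0.019454) = +1731.6 m/s²;  |a| = 1731.6 m/s².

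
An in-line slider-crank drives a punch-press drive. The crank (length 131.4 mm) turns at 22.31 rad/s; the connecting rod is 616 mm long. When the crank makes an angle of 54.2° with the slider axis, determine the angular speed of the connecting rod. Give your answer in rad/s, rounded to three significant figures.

ω = 22.31 rad/s
The rod makes angle φ with the slider axis where L sinφ = r sinθ; differentiating, L cosφ·φ̇ = r ω cosθ.
L cosφ = √(L² − r² sin²θ) = 0.60671 m.
|ω_rod| = r ω |cosθ| / √(L² − r² sin²θ) = 0.1314·22.31·0.58496/0.60671 = 2.8264 rad/s.

2.83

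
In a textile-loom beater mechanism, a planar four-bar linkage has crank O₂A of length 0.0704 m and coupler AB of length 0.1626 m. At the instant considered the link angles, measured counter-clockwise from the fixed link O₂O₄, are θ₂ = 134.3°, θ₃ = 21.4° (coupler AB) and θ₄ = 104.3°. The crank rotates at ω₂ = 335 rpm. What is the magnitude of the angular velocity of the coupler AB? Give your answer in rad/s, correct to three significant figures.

7.65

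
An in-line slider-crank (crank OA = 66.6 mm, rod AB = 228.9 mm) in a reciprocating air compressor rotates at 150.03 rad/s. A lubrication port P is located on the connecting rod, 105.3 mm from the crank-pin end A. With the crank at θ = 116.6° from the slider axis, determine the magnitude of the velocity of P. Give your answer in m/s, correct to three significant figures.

ω = 150 rad/s.  Crank-pin speed |V_A| = rω = 9.992 m/s, perpendicular to OA.
Rod angle: sinφ = −(r/L) sinθ ⇒ φ = -15.080°; ω_rod = −rω cosθ/√(L²−r²sin²θ) = +20.243 rad/s.
V_P = V_A + ω_rod × AP, with AP = 0.1053 m along the rod.
Components: V_Px = −rω sinθ − a·ω_rod·sinφ = -8.3798 m/s;  V_Py = rω cosθ + a·ω_rod·cosφ = -2.4158 m/s.
|V_P| = √(V_Px² + V_Py²) = 8.7211 m/s.

8.72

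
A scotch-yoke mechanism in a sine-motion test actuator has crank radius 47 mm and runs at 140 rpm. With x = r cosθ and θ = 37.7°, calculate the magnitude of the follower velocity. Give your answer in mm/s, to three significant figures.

421

ω = 14.66 rad/s (from 140 rpm).
x = r cosθ ⇒ ẋ = −rω sinθ.
|v| = rω|sinθ| = 0.047·14.66·|sin 37.7°| = 0.42138 m/s = 421.38 mm/s.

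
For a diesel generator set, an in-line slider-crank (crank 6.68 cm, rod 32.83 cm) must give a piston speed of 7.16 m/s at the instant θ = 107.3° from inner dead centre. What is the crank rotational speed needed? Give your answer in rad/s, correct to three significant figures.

120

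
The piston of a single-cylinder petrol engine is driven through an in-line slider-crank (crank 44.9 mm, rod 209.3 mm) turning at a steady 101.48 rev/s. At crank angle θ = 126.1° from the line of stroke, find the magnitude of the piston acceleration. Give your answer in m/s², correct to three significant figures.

11900

ω = 2π·101 = 637.6 rad/s
x(θ) = r cosθ + √(L² − r² sin²θ); with ω constant, a = ω²·d²x/dθ².
d²x/dθ² = −r cosθ − r²(cos2θ)/√u − r⁴ sin²2θ/(4u^{3/2}),  u = L² − r² sin²θ = 0.0424903 m².
Substituting r = 0.0449 m, L = 0.2093 m, θ = 126.1°: d²x/dθ² = +0.02934 m.
a = ω²·d²x/dθ² = (637.6)²·(+0.02934) = +11928 m/s²;  |a| = 11928 m/s².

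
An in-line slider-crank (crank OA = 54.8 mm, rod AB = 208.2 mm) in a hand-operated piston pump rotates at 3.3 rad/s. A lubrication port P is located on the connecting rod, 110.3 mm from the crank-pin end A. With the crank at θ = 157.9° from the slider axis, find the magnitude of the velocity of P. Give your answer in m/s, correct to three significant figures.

ω = 3.3 rad/s.  Crank-pin speed |V_A| = rω = 0.18084 m/s, perpendicular to OA.
Rod angle: sinφ = −(r/L) sinθ ⇒ φ = -5.683°; ω_rod = −rω cosθ/√(L²−r²sin²θ) = +0.80875 rad/s.
V_P = V_A + ω_rod × AP, with AP = 0.1103 m along the rod.
Components: V_Px = −rω sinθ − a·ω_rod·sinφ = -0.059203 m/s;  V_Py = rω cosθ + a·ω_rod·cosφ = -0.078787 m/s.
|V_P| = √(V_Px² + V_Py²) = 0.098551 m/s.

0.0986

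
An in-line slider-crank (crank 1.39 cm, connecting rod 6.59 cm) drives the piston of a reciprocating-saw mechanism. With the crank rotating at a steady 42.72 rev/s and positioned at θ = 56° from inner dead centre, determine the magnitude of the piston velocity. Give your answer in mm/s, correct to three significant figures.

ω = 2π·42.7 = 268.4 rad/s
For an in-line slider-crank, x = r cosθ + √(L² − r² sin²θ), so v = −rω sinθ·[1 + r cosθ/√(L² − r² sin²θ)].
With r = 0.0139 m, L = 0.0659 m, θ = 56°: √(L² − r² sin²θ) = 0.064885 m.
v = −0.0139·268.4·0.82904·[1 + 0.0139·0.55919/0.064885] = -3.4637 m/s.
|v| = 3.4637 m/s = 3463.7 mm/s.

3460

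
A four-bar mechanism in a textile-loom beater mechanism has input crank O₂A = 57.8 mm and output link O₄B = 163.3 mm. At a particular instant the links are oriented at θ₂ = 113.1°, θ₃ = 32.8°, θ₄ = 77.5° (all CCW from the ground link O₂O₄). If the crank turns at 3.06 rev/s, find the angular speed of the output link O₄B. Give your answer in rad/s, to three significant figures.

9.54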